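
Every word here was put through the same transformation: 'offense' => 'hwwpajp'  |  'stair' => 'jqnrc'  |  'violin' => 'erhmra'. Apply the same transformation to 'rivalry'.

crenmcz

Treating letters as 0–25, the rule is x ↦ 7x + 13 (mod 26).
For rivalry: r(17)→7·17+13≡2=c; i(8)→7·8+13≡17=r; v(21)→7·21+13≡4=e; a(0)→7·0+13≡13=n; l(11)→7·11+13≡12=m; r(17)→7·17+13≡2=c; y(24)→7·24+13≡25=z (all mod 26).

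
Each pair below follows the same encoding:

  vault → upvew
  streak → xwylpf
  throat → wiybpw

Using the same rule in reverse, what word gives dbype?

moral

v(21)→u(20) and a(0)→p(15) fit y≡25x+15 (mod 26); the inverse of 25 mod 26 is 25. Treating letters as 0–25, the rule is x ↦ 25x + 15 (mod 26).
Undoing it on dbype: d(3)→25·(3−15)≡12=m; b(1)→25·(1−15)≡14=o; y(24)→25·(24−15)≡17=r; p(15)→25·(15−15)≡0=a; e(4)→25·(4−15)≡11=l (all mod 26).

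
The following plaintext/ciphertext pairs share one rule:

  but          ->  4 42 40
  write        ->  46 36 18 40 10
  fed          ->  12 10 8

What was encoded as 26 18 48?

Each letter becomes 2×(its alphabet position, a=1..z=26).
Reversing it on 26 18 48: 26→(26−0)÷2=13=m, 18→(18−0)÷2=9=i, 48→(48−0)÷2=24=x.

mix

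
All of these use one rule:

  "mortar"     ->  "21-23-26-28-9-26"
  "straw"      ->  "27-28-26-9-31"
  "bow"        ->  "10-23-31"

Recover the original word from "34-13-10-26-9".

m is letter #13 and maps to 21: an offset of 8. Letters become their 1-based position plus 8 (so a→9, b→10, …).
Decoding 34-13-10-26-9: 34→(34−8)÷1=26=z, 13→(13−8)÷1=5=e, 10→(10−8)÷1=2=b, 26→(26−8)÷1=18=r, 9→(9−8)÷1=1=a.

zebra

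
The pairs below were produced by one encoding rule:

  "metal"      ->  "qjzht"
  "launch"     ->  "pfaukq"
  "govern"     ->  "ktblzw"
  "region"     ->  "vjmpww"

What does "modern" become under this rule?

qtjlzw

Each letter shifts forward by (position + 4), i.e. 4, 5, 6, … — the shift grows by one for each successive letter.
On modern: m+4=q, o+5=t, d+6=j, e+7=l, r+8=z, n+9=w.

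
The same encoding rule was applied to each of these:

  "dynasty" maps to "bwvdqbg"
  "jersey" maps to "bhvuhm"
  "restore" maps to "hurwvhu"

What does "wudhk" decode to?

heart

The output letters match the input read backwards, each shifted +3: dynasty reversed is ytsanyd. Read the word backwards and shift each letter +3.
Reversing it on wudhk: shift back: w−3=t, u−3=r, d−3=a, h−3=e, k−3=h → traeh; then reverse → heart.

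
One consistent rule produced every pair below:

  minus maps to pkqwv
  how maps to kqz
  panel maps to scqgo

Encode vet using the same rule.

The shift depends on letter class: consonant m→p is +3, but vowel i→k is +2. Vowels shift forward by 2 and consonants shift forward by 3.
For vet: v(cons)+3=y, e(vowel)+2=g, t(cons)+3=w.

ygw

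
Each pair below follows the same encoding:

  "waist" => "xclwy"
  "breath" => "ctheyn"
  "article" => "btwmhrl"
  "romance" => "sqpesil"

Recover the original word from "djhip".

In waist: w→x is +1, a→c is +2, i→l is +3, s→w is +4 — the shift increases by 1 each position. Letter i (0-indexed) is shifted by i+1, so successive shifts are 1, 2, 3, ….
Reversing it on djhip: d−1=c, j−2=h, h−3=e, i−4=e, p−5=k.

cheek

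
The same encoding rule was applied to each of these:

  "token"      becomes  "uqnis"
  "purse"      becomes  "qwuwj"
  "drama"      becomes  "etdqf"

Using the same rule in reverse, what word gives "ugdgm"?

teach

In token: t→u is +1, o→q is +2, k→n is +3, e→i is +4 — the shift increases by 1 each position. Letter i (0-indexed) is shifted by i+1, so successive shifts are 1, 2, 3, ….
Undoing it on ugdgm: u−1=t, g−2=e, d−3=a, g−4=c, m−5=h.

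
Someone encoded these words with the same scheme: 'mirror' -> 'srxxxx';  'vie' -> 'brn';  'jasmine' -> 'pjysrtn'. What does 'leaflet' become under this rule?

The shift depends on letter class: consonant m→s is +6, but vowel i→r is +9. The rule splits by letter class: vowels +9, consonants +6.
On leaflet: l(cons)+6=r, e(vowel)+9=n, a(vowel)+9=j, f(cons)+6=l, l(cons)+6=r, e(vowel)+9=n, t(cons)+6=z.

rnjlrnz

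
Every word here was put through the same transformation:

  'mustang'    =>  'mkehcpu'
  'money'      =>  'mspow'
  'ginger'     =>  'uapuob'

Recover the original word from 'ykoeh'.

quest

Each letter's alphabet position (a=0..z=25) is mapped through 3·x+2 mod 26 — an affine cipher.
Undoing it on ykoeh: y(24)→9·(24−2)≡16=q; k(10)→9·(10−2)≡20=u; o(14)→9·(14−2)≡4=e; e(4)→9·(4−2)≡18=s; h(7)→9·(7−2)≡19=t (all mod 26).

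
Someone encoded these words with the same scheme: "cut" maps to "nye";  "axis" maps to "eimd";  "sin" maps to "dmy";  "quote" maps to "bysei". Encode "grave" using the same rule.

rcegi

The shift depends on letter class: consonant c→n is +11, but vowel u→y is +4. The rule splits by letter class: vowels +4, consonants +11.
For grave: g(cons)+11=r, r(cons)+11=c, a(vowel)+4=e, v(cons)+11=g, e(vowel)+4=i.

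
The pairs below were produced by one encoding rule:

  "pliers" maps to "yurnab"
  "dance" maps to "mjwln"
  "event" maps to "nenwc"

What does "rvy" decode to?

Compare letters: p→y is +9, l→u is +9, i→r is +9 — a constant shift. This is a Caesar cipher with shift 9.
Decoding rvy: r−9=i, v−9=m, y−9=p.

imp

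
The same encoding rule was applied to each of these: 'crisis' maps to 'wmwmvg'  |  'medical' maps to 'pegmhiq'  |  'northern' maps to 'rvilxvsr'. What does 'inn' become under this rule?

rrm

The output letters match the input read backwards, each shifted +4: crisis reversed is sisirc. Read the word backwards and shift each letter +4.
Applying it to inn: reverse → nni; then shift: n+4=r, n+4=r, i+4=m.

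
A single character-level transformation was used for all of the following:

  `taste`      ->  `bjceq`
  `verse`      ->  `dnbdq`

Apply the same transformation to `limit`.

trwtf

The shift increases by 1 at each position, starting from +8: 8, 9, 10, ….
For limit: l+8=t, i+9=r, m+10=w, i+11=t, t+12=f.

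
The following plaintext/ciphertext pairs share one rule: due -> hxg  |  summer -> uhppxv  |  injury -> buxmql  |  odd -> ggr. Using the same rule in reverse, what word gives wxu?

rut

The output letters match the input read backwards, each shifted +3: due reversed is eud. The word is reversed, then every letter is shifted forward by 3.
Reversing it on wxu: shift back: w−3=t, x−3=u, u−3=r → tur; then reverse → rut.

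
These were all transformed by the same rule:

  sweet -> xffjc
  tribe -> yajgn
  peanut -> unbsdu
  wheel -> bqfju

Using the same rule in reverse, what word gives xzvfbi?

Shifts by position in sweet: pos 0: s→x (+5), pos 1: w→f (+9), pos 2: e→f (+1), pos 3: e→j (+5), pos 4: t→c (+9) — repeating every 3. A repeating key of period 3 is used — shifts +5, +9, +1 over and over.
Reversing it on xzvfbi: x−5=s, z−9=q, v−1=u, f−5=a, b−9=s, i−1=h.

squash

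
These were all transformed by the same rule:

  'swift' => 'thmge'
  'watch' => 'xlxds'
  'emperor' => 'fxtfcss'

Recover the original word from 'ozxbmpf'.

notable

A repeating key of period 3 is used — shifts +1, +11, +4 over and over.
Reversing it on ozxbmpf: o−1=n, z−11=o, x−4=t, b−1=a, m−11=b, p−4=l, f−1=e.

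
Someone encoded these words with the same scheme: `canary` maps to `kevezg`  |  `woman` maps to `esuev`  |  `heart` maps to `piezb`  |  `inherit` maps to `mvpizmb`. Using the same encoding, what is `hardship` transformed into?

The shift depends on letter class: consonant c→k is +8, but vowel a→e is +4. The rule splits by letter class: vowels +4, consonants +8.
For hardship: h(cons)+8=p, a(vowel)+4=e, r(cons)+8=z, d(cons)+8=l, s(cons)+8=a, h(cons)+8=p, i(vowel)+4=m, p(cons)+8=x.

pezlapmx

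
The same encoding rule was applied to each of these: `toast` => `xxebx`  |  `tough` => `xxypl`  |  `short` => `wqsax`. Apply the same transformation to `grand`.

kaewh

Shifts by position in toast: pos 0: t→x (+4), pos 1: o→x (+9), pos 2: a→e (+4), pos 3: s→b (+9) — repeating every 2. A repeating key of period 2 is used — shifts +4, +9 over and over.
For grand: g+4=k, r+9=a, a+4=e, n+9=w, d+4=h.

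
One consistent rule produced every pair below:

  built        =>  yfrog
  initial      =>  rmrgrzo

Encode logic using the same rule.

Each pair mirrors across the alphabet (b↔y, u↔f, i↔r): positions sum to 25. This is the alphabet-reversal cipher (Atbash): a becomes z, b becomes y, etc.
On logic: l↔o, o↔l, g↔t, i↔r, c↔x.

oltrx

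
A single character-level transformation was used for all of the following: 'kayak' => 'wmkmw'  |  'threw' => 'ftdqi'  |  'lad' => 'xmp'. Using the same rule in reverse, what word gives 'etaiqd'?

shower

Every letter moves 12 places later in the alphabet, wrapping around z→a.
Reversing it on etaiqd: e−12=s, t−12=h, a−12=o, i−12=w, q−12=e, d−12=r.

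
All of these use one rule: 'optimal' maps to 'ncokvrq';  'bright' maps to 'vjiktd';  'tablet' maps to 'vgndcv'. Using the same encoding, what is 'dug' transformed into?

The output letters match the input read backwards, each shifted +2: optimal reversed is lamitpo. The word is reversed, then every letter is shifted forward by 2.
Applying it to dug: reverse → gud; then shift: g+2=i, u+2=w, d+2=f.

iwf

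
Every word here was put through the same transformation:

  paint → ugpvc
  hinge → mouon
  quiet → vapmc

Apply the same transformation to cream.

hxliv

In paint: p→u is +5, a→g is +6, i→p is +7, n→v is +8 — the shift increases by 1 each position. Each letter shifts forward by (position + 5), i.e. 5, 6, 7, … — the shift grows by one for each successive letter.
Applying it to cream: c+5=h, r+6=x, e+7=l, a+8=i, m+9=v.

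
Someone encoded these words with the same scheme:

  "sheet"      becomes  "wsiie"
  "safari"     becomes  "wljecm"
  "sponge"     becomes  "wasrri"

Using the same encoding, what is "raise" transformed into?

Shifts by position in sheet: pos 0: s→w (+4), pos 1: h→s (+11), pos 2: e→i (+4), pos 3: e→i (+4), pos 4: t→e (+11) — repeating every 3. The shifts repeat in a cycle of length 3: positions 0,1,… shift by +4, +11, +4, then the pattern repeats.
On raise: r+4=v, a+11=l, i+4=m, s+4=w, e+11=p.

vlmwp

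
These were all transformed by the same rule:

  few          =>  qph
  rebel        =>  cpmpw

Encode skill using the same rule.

dvtww

Compare letters: f→q is +11, e→p is +11, w→h is +11 — a constant shift. Each letter is shifted forward by 11 in the alphabet (a Caesar shift of +11).
For skill: s+11=d, k+11=v, i+11=t, l+11=w, l+11=w.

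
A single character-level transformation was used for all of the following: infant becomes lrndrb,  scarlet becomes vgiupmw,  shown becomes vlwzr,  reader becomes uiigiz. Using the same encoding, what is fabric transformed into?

iejumk

The shifts repeat in a cycle of length 3: positions 0,1,… shift by +3, +4, +8, then the pattern repeats.
On fabric: f+3=i, a+4=e, b+8=j, r+3=u, i+4=m, c+8=k.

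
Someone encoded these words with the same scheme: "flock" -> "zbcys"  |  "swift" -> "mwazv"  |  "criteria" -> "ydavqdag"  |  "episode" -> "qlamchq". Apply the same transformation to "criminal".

ydakatgb

f(5)→z(25) and l(11)→b(1) fit y≡9x+6 (mod 26); the inverse of 9 mod 26 is 3. This is an affine cipher: with a=0,…,z=25, each position x becomes (9x+6) mod 26.
On criminal: c(2)→9·2+6≡24=y; r(17)→9·17+6≡3=d; i(8)→9·8+6≡0=a; m(12)→9·12+6≡10=k; i(8)→9·8+6≡0=a; n(13)→9·13+6≡19=t; a(0)→9·0+6≡6=g; l(11)→9·11+6≡1=b (all mod 26).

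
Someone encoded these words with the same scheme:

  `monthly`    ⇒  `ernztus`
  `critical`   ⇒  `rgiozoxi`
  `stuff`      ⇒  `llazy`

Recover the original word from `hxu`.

orb

The output letters match the input read backwards, each shifted +6: monthly reversed is ylhtnom. Two steps: reverse the string, then apply a Caesar shift of +6.
Decoding hxu: shift back: h−6=b, x−6=r, u−6=o → bro; then reverse → orb.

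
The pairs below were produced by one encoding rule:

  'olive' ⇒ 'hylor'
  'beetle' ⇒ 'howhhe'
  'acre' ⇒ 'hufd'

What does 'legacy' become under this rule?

The word is reversed, then every letter is shifted forward by 3.
Applying it to legacy: reverse → ycagel; then shift: y+3=b, c+3=f, a+3=d, g+3=j, e+3=h, l+3=o.

bfdjho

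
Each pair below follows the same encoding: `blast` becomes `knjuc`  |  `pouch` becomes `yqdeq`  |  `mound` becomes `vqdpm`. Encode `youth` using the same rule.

hqdvq

Shifts by position in blast: pos 0: b→k (+9), pos 1: l→n (+2), pos 2: a→j (+9), pos 3: s→u (+2) — repeating every 2. It's a Vigenère-style cipher with numeric key [9,2]: position i shifts by key[i mod 2].
On youth: y+9=h, o+2=q, u+9=d, t+2=v, h+9=q.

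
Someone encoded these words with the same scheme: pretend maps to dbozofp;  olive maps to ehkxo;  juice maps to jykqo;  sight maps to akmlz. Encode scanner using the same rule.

aqsffob

p(15)→d(3) and r(17)→b(1) fit y≡25x+18 (mod 26); the inverse of 25 mod 26 is 25. Treating letters as 0–25, the rule is x ↦ 25x + 18 (mod 26).
For scanner: s(18)→25·18+18≡0=a; c(2)→25·2+18≡16=q; a(0)→25·0+18≡18=s; n(13)→25·13+18≡5=f; n(13)→25·13+18≡5=f; e(4)→25·4+18≡14=o; r(17)→25·17+18≡1=b (all mod 26).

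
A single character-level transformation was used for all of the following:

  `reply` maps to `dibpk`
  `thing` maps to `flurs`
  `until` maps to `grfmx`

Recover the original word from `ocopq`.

A repeating key of period 2 is used — shifts +12, +4 over and over.
Undoing it on ocopq: o−12=c, c−4=y, o−12=c, p−4=l, q−12=e.

cycle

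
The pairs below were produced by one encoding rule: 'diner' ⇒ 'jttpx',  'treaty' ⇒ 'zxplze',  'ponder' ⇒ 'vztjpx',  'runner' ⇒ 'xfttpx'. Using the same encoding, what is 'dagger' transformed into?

jlmmpx

The shift depends on letter class: consonant d→j is +6, but vowel i→t is +11. Two shifts are in play — +11 for a/e/i/o/u, +6 for every other letter.
Applying it to dagger: d(cons)+6=j, a(vowel)+11=l, g(cons)+6=m, g(cons)+6=m, e(vowel)+11=p, r(cons)+6=x.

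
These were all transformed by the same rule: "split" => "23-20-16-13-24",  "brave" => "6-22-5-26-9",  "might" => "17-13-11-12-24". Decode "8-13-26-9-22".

s is letter #19 and maps to 23: an offset of 4. Each letter is replaced by its alphabet position (a=1..z=26) + 4.
Decoding 8-13-26-9-22: 8→(8−4)÷1=4=d, 13→(13−4)÷1=9=i, 26→(26−4)÷1=22=v, 9→(9−4)÷1=5=e, 22→(22−4)÷1=18=r.

diver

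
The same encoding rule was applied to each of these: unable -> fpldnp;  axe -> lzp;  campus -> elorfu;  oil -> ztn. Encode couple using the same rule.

The shift depends on letter class: consonant n→p is +2, but vowel u→f is +11. The rule splits by letter class: vowels +11, consonants +2.
For couple: c(cons)+2=e, o(vowel)+11=z, u(vowel)+11=f, p(cons)+2=r, l(cons)+2=n, e(vowel)+11=p.

ezfrnp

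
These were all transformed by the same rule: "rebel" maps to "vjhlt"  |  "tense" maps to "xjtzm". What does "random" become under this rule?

In rebel: r→v is +4, e→j is +5, b→h is +6, e→l is +7 — the shift increases by 1 each position. Letter i (0-indexed) is shifted by i+4, so successive shifts are 4, 5, 6, ….
On random: r+4=v, a+5=f, n+6=t, d+7=k, o+8=w, m+9=v.

vftkwv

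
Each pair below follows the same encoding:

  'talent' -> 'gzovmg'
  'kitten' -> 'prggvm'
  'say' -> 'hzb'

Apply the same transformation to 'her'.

svi

Each letter is replaced by its mirror in the alphabet: a↔z, b↔y, c↔x, and so on (the Atbash cipher).
Applying it to her: h↔s, e↔v, r↔i.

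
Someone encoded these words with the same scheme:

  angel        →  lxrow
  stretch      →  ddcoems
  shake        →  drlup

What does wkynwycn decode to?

landlord

Shifts by position in angel: pos 0: a→l (+11), pos 1: n→x (+10), pos 2: g→r (+11), pos 3: e→o (+10) — repeating every 2. A repeating key of period 2 is used — shifts +11, +10 over and over.
Decoding wkynwycn: w−11=l, k−10=a, y−11=n, n−10=d, w−11=l, y−10=o, c−11=r, n−10=d.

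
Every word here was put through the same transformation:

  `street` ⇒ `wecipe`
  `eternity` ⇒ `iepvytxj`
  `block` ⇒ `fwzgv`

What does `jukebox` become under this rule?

nfvimzb

A repeating key of period 3 is used — shifts +4, +11, +11 over and over.
For jukebox: j+4=n, u+11=f, k+11=v, e+4=i, b+11=m, o+11=z, x+4=b.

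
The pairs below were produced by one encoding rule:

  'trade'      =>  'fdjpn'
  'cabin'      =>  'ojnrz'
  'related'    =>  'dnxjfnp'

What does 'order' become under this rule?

The shift depends on letter class: consonant t→f is +12, but vowel a→j is +9. Vowels shift forward by 9 and consonants shift forward by 12.
For order: o(vowel)+9=x, r(cons)+12=d, d(cons)+12=p, e(vowel)+9=n, r(cons)+12=d.

xdpnd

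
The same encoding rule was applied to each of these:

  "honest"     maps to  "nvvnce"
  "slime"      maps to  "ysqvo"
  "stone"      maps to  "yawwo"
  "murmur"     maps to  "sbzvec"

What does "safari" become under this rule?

yhnjbt

Letter i (0-indexed) is shifted by i+6, so successive shifts are 6, 7, 8, ….
On safari: s+6=y, a+7=h, f+8=n, a+9=j, r+10=b, i+11=t.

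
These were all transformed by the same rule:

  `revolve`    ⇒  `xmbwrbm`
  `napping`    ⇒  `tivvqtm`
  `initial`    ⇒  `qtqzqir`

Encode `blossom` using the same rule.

The rule splits by letter class: vowels +8, consonants +6.
On blossom: b(cons)+6=h, l(cons)+6=r, o(vowel)+8=w, s(cons)+6=y, s(cons)+6=y, o(vowel)+8=w, m(cons)+6=s.

hrwyyws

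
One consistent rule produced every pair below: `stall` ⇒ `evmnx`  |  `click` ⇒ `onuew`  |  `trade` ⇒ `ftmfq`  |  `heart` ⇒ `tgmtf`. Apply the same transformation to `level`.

xghgx

Shifts by position in stall: pos 0: s→e (+12), pos 1: t→v (+2), pos 2: a→m (+12), pos 3: l→n (+2) — repeating every 2. It's a Vigenère-style cipher with numeric key [12,2]: position i shifts by key[i mod 2].
For level: l+12=x, e+2=g, v+12=h, e+2=g, l+12=x.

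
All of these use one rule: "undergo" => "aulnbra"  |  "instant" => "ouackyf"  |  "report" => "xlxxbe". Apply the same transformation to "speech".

Letter i (0-indexed) is shifted by i+6, so successive shifts are 6, 7, 8, ….
For speech: s+6=y, p+7=w, e+8=m, e+9=n, c+10=m, h+11=s.

ywmnms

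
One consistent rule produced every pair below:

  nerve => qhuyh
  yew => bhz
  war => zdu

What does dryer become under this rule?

gubhu

Compare letters: n→q is +3, e→h is +3, r→u is +3 — a constant shift. This is a Caesar cipher with shift 3.
For dryer: d+3=g, r+3=u, y+3=b, e+3=h, r+3=u.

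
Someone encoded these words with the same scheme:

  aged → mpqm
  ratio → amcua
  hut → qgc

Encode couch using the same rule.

The shift depends on letter class: consonant g→p is +9, but vowel a→m is +12. Vowels shift forward by 12 and consonants shift forward by 9.
On couch: c(cons)+9=l, o(vowel)+12=a, u(vowel)+12=g, c(cons)+9=l, h(cons)+9=q.

laglq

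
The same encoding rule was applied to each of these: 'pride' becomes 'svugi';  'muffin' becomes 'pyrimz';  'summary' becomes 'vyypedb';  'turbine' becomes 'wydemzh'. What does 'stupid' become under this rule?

vxgsmp

Shifts by position in pride: pos 0: p→s (+3), pos 1: r→v (+4), pos 2: i→u (+12), pos 3: d→g (+3), pos 4: e→i (+4) — repeating every 3. It's a Vigenère-style cipher with numeric key [3,4,12]: position i shifts by key[i mod 3].
Applying it to stupid: s+3=v, t+4=x, u+12=g, p+3=s, i+4=m, d+12=p.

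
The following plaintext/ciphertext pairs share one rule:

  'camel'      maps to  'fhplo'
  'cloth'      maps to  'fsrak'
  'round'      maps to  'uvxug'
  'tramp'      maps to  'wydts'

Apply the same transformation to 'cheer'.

Shifts by position in camel: pos 0: c→f (+3), pos 1: a→h (+7), pos 2: m→p (+3), pos 3: e→l (+7) — repeating every 2. A repeating key of period 2 is used — shifts +3, +7 over and over.
For cheer: c+3=f, h+7=o, e+3=h, e+7=l, r+3=u.

fohlu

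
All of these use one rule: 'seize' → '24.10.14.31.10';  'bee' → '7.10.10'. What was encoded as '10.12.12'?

s is letter #19 and maps to 24: an offset of 5. The number is (letter's place in the alphabet, a=1) + 5.
Decoding 10.12.12: 10→(10−5)÷1=5=e, 12→(12−5)÷1=7=g, 12→(12−5)÷1=7=g.

egg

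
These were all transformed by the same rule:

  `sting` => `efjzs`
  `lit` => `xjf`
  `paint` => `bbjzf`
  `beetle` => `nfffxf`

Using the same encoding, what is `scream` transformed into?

The shift depends on letter class: consonant s→e is +12, but vowel i→j is +1. The rule splits by letter class: vowels +1, consonants +12.
On scream: s(cons)+12=e, c(cons)+12=o, r(cons)+12=d, e(vowel)+1=f, a(vowel)+1=b, m(cons)+12=y.

eodfby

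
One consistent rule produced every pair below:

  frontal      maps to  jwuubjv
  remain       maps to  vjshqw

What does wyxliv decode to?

stream

In frontal: f→j is +4, r→w is +5, o→u is +6, n→u is +7 — the shift increases by 1 each position. The shift increases by 1 at each position, starting from +4: 4, 5, 6, ….
Decoding wyxliv: w−4=s, y−5=t, x−6=r, l−7=e, i−8=a, v−9=m.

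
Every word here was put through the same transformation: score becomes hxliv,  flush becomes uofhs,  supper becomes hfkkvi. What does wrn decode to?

dim

Each letter is replaced by its mirror in the alphabet: a↔z, b↔y, c↔x, and so on (the Atbash cipher).
Undoing it on wrn: w↔d, r↔i, n↔m.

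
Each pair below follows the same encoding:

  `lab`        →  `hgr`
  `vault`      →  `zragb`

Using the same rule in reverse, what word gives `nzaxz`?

truth

Two steps: reverse the string, then apply a Caesar shift of +6.
Reversing it on nzaxz: shift back: n−6=h, z−6=t, a−6=u, x−6=r, z−6=t → hturt; then reverse → truth.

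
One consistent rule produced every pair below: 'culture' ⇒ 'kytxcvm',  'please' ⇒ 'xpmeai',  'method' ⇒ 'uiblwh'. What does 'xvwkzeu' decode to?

Shifts by position in culture: pos 0: c→k (+8), pos 1: u→y (+4), pos 2: l→t (+8), pos 3: t→x (+4) — repeating every 2. The shifts repeat in a cycle of length 2: positions 0,1,… shift by +8, +4, then the pattern repeats.
Decoding xvwkzeu: x−8=p, v−4=r, w−8=o, k−4=g, z−8=r, e−4=a, u−8=m.

program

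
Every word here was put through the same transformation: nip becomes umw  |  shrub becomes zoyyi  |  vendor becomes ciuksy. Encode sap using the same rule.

The rule splits by letter class: vowels +4, consonants +7.
For sap: s(cons)+7=z, a(vowel)+4=e, p(cons)+7=w.

zew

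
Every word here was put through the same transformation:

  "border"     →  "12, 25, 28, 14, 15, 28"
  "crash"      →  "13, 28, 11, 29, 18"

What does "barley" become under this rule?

12, 11, 28, 22, 15, 35

b is letter #2 and maps to 12: an offset of 10. Letters become their 1-based position plus 10 (so a→11, b→12, …).
On barley: b=2→12, a=1→11, r=18→28, l=12→22, e=5→15, y=25→35.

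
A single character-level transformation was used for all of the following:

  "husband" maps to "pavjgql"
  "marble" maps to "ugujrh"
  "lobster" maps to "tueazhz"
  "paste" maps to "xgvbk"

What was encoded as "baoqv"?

Shifts by position in husband: pos 0: h→p (+8), pos 1: u→a (+6), pos 2: s→v (+3), pos 3: b→j (+8), pos 4: a→g (+6), pos 5: n→q (+3) — repeating every 3. It's a Vigenère-style cipher with numeric key [8,6,3]: position i shifts by key[i mod 3].
Reversing it on baoqv: b−8=t, a−6=u, o−3=l, q−8=i, v−6=p.

tulip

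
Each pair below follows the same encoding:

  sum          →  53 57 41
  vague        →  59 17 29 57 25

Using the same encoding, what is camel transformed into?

21 17 41 25 39

With a=1..z=26, the number is 2·pos + 15.
On camel: c=3→21, a=1→17, m=13→41, e=5→25, l=12→39.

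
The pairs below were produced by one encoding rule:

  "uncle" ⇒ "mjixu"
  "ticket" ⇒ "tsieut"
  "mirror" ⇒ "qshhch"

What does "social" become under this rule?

aciswx

Each letter's alphabet position (a=0..z=25) is mapped through 19·x+22 mod 26 — an affine cipher.
For social: s(18)→19·18+22≡0=a; o(14)→19·14+22≡2=c; c(2)→19·2+22≡8=i; i(8)→19·8+22≡18=s; a(0)→19·0+22≡22=w; l(11)→19·11+22≡23=x (all mod 26).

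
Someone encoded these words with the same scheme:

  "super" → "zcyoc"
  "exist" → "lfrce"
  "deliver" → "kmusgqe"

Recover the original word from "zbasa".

strip

In super: s→z is +7, u→c is +8, p→y is +9, e→o is +10 — the shift increases by 1 each position. Letter i (0-indexed) is shifted by i+7, so successive shifts are 7, 8, 9, ….
Undoing it on zbasa: z−7=s, b−8=t, a−9=r, s−10=i, a−11=p.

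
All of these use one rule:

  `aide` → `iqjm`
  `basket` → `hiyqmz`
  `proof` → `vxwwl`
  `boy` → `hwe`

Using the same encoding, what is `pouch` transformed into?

vwcin

The shift depends on letter class: consonant d→j is +6, but vowel a→i is +8. Two shifts are in play — +8 for a/e/i/o/u, +6 for every other letter.
Applying it to pouch: p(cons)+6=v, o(vowel)+8=w, u(vowel)+8=c, c(cons)+6=i, h(cons)+6=n.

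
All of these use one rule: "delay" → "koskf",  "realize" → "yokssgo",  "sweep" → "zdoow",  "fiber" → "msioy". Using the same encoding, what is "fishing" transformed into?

Vowels shift forward by 10 and consonants shift forward by 7.
On fishing: f(cons)+7=m, i(vowel)+10=s, s(cons)+7=z, h(cons)+7=o, i(vowel)+10=s, n(cons)+7=u, g(cons)+7=n.

mszosun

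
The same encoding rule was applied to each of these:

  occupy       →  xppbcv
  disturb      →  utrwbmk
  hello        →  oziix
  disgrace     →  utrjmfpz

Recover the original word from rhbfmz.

square

o(14)→x(23) and c(2)→p(15) fit y≡5x+5 (mod 26); the inverse of 5 mod 26 is 21. This is an affine cipher: with a=0,…,z=25, each position x becomes (5x+5) mod 26.
Undoing it on rhbfmz: r(17)→21·(17−5)≡18=s; h(7)→21·(7−5)≡16=q; b(1)→21·(1−5)≡20=u; f(5)→21·(5−5)≡0=a; m(12)→21·(12−5)≡17=r; z(25)→21·(25−5)≡4=e (all mod 26).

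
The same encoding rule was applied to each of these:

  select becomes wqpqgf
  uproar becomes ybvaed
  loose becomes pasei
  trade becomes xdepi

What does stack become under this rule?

Shifts by position in select: pos 0: s→w (+4), pos 1: e→q (+12), pos 2: l→p (+4), pos 3: e→q (+12) — repeating every 2. The shifts repeat in a cycle of length 2: positions 0,1,… shift by +4, +12, then the pattern repeats.
For stack: s+4=w, t+12=f, a+4=e, c+12=o, k+4=o.

wfeoo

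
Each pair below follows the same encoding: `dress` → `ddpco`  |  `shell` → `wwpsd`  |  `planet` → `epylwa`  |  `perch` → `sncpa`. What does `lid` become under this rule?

otw

The word is reversed, then every letter is shifted forward by 11.
For lid: reverse → dil; then shift: d+11=o, i+11=t, l+11=w.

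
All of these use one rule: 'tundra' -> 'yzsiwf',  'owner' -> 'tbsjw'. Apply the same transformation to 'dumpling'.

Compare letters: t→y is +5, u→z is +5, n→s is +5 — a constant shift. This is a Caesar cipher with shift 5.
Applying it to dumpling: d+5=i, u+5=z, m+5=r, p+5=u, l+5=q, i+5=n, n+5=s, g+5=l.

izruqnsl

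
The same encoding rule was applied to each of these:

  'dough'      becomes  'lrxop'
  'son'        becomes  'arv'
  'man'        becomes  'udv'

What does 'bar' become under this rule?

jdz

The shift depends on letter class: consonant d→l is +8, but vowel o→r is +3. Vowels shift forward by 3 and consonants shift forward by 8.
For bar: b(cons)+8=j, a(vowel)+3=d, r(cons)+8=z.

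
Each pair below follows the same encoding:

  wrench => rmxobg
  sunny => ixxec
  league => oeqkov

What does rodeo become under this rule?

yonyb

The output letters match the input read backwards, each shifted +10: wrench reversed is hcnerw. Two steps: reverse the string, then apply a Caesar shift of +10.
Applying it to rodeo: reverse → oedor; then shift: o+10=y, e+10=o, d+10=n, o+10=y, r+10=b.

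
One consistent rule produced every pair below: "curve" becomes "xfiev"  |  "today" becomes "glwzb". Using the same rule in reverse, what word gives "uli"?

for

Each pair mirrors across the alphabet (c↔x, u↔f, r↔i): positions sum to 25. Letters are reflected about the middle of the alphabet (position → 25−position): Atbash.
Undoing it on uli: u↔f, l↔o, i↔r.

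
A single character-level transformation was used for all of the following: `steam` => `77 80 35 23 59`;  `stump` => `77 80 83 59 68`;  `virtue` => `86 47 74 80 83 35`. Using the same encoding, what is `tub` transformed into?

80 83 26

The formula is n = 3×(alphabet index, a=1) + 20.
Applying it to tub: t=20→80, u=21→83, b=2→26.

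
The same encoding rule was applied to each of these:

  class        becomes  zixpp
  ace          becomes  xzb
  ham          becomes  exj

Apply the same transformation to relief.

obifbc

Compare letters: c→z is +23, l→i is +23, a→x is +23 — a constant shift. Each letter is shifted forward by 23 in the alphabet (a Caesar shift of +23).
Applying it to relief: r+23=o, e+23=b, l+23=i, i+23=f, e+23=b, f+23=c.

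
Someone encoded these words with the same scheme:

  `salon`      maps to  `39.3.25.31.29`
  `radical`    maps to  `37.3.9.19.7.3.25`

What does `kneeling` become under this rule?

With a=1..z=26, the number is 2·pos + 1.
On kneeling: k=11→23, n=14→29, e=5→11, e=5→11, l=12→25, i=9→19, n=14→29, g=7→15.

23.29.11.11.25.19.29.15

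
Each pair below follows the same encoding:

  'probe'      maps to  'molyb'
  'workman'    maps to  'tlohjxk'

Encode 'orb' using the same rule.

Compare letters: p→m is +23, r→o is +23, o→l is +23 — a constant shift. Every letter moves 23 places later in the alphabet, wrapping around z→a.
On orb: o+23=l, r+23=o, b+23=y.

loy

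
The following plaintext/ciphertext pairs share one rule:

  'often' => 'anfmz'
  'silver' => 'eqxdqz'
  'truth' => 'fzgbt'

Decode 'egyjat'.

A repeating key of period 2 is used — shifts +12, +8 over and over.
Decoding egyjat: e−12=s, g−8=y, y−12=m, j−8=b, a−12=o, t−8=l.

symbol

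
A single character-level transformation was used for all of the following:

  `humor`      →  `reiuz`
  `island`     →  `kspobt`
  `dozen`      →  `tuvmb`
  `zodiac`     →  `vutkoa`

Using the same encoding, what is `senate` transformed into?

h(7)→r(17) and u(20)→e(4) fit y≡19x+14 (mod 26); the inverse of 19 mod 26 is 11. Each letter's alphabet position (a=0..z=25) is mapped through 19·x+14 mod 26 — an affine cipher.
Applying it to senate: s(18)→19·18+14≡18=s; e(4)→19·4+14≡12=m; n(13)→19·13+14≡1=b; a(0)→19·0+14≡14=o; t(19)→19·19+14≡11=l; e(4)→19·4+14≡12=m (all mod 26).

smbolm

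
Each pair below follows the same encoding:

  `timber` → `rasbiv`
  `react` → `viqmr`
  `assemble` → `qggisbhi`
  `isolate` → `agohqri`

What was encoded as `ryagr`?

twist

t(19)→r(17) and i(8)→a(0) fit y≡11x+16 (mod 26); the inverse of 11 mod 26 is 19. Treating letters as 0–25, the rule is x ↦ 11x + 16 (mod 26).
Undoing it on ryagr: r(17)→19·(17−16)≡19=t; y(24)→19·(24−16)≡22=w; a(0)→19·(0−16)≡8=i; g(6)→19·(6−16)≡18=s; r(17)→19·(17−16)≡19=t (all mod 26).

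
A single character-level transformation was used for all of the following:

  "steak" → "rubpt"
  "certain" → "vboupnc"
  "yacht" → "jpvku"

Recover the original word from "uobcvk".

trench

s(18)→r(17) and t(19)→u(20) fit y≡3x+15 (mod 26); the inverse of 3 mod 26 is 9. Treating letters as 0–25, the rule is x ↦ 3x + 15 (mod 26).
Reversing it on uobcvk: u(20)→9·(20−15)≡19=t; o(14)→9·(14−15)≡17=r; b(1)→9·(1−15)≡4=e; c(2)→9·(2−15)≡13=n; v(21)→9·(21−15)≡2=c; k(10)→9·(10−15)≡7=h (all mod 26).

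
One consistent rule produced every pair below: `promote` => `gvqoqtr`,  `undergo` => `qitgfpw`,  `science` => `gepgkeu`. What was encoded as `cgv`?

The output letters match the input read backwards, each shifted +2: promote reversed is etomorp. Two steps: reverse the string, then apply a Caesar shift of +2.
Undoing it on cgv: shift back: c−2=a, g−2=e, v−2=t → aet; then reverse → tea.

tea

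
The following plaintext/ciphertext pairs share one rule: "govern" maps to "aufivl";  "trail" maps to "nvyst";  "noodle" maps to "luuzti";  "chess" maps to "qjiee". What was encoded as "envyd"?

Treating letters as 0–25, the rule is x ↦ 9x + 24 (mod 26).
Undoing it on envyd: e(4)→3·(4−24)≡18=s; n(13)→3·(13−24)≡19=t; v(21)→3·(21−24)≡17=r; y(24)→3·(24−24)≡0=a; d(3)→3·(3−24)≡15=p (all mod 26).

strap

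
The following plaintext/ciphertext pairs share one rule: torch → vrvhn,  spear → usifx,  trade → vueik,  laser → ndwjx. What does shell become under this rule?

In torch: t→v is +2, o→r is +3, r→v is +4, c→h is +5 — the shift increases by 1 each position. Letter i (0-indexed) is shifted by i+2, so successive shifts are 2, 3, 4, ….
For shell: s+2=u, h+3=k, e+4=i, l+5=q, l+6=r.

ukiqr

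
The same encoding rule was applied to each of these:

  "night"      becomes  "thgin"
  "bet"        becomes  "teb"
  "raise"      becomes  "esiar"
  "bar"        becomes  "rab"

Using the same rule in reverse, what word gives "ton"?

The output letters match the input read backwards: night reversed is thgin. It's just the letters in reverse order.
Decoding ton: then reverse → not.

not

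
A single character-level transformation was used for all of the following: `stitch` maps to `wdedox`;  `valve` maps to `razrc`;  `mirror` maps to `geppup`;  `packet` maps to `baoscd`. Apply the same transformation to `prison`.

s(18)→w(22) and t(19)→d(3) fit y≡7x+0 (mod 26); the inverse of 7 mod 26 is 15. Each letter's alphabet position (a=0..z=25) is mapped through 7·x+0 mod 26 — an affine cipher.
Applying it to prison: p(15)→7·15+0≡1=b; r(17)→7·17+0≡15=p; i(8)→7·8+0≡4=e; s(18)→7·18+0≡22=w; o(14)→7·14+0≡20=u; n(13)→7·13+0≡13=n (all mod 26).

bpewun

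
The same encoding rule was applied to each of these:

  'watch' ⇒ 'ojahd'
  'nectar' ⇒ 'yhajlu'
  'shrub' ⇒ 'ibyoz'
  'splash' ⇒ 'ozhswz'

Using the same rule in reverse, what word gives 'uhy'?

The output letters match the input read backwards, each shifted +7: watch reversed is hctaw. Two steps: reverse the string, then apply a Caesar shift of +7.
Decoding uhy: shift back: u−7=n, h−7=a, y−7=r → nar; then reverse → ran.

ran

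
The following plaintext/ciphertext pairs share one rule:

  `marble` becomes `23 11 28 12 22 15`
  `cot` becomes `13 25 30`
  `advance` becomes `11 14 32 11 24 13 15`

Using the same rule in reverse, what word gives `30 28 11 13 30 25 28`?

m is letter #13 and maps to 23: an offset of 10. Letters become their 1-based position plus 10 (so a→11, b→12, …).
Reversing it on 30 28 11 13 30 25 28: 30→(30−10)÷1=20=t, 28→(28−10)÷1=18=r, 11→(11−10)÷1=1=a, 13→(13−10)÷1=3=c, 30→(30−10)÷1=20=t, 25→(25−10)÷1=15=o, 28→(28−10)÷1=18=r.

tractor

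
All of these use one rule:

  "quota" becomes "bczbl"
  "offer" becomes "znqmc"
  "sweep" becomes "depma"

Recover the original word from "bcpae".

quest

Shifts by position in quota: pos 0: q→b (+11), pos 1: u→c (+8), pos 2: o→z (+11), pos 3: t→b (+8) — repeating every 2. The shifts repeat in a cycle of length 2: positions 0,1,… shift by +11, +8, then the pattern repeats.
Undoing it on bcpae: b−11=q, c−8=u, p−11=e, a−8=s, e−11=t.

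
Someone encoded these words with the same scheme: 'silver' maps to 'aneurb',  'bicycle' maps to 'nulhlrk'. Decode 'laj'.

arc

The output letters match the input read backwards, each shifted +9: silver reversed is revlis. Read the word backwards and shift each letter +9.
Undoing it on laj: shift back: l−9=c, a−9=r, j−9=a → cra; then reverse → arc.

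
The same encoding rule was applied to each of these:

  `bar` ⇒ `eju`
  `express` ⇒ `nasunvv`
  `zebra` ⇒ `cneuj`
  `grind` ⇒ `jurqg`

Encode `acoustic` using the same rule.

The rule splits by letter class: vowels +9, consonants +3.
Applying it to acoustic: a(vowel)+9=j, c(cons)+3=f, o(vowel)+9=x, u(vowel)+9=d, s(cons)+3=v, t(cons)+3=w, i(vowel)+9=r, c(cons)+3=f.

jfxdvwrf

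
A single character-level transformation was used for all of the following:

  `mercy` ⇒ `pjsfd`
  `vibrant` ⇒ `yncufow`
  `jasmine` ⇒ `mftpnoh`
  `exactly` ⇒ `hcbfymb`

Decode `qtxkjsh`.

Shifts by position in mercy: pos 0: m→p (+3), pos 1: e→j (+5), pos 2: r→s (+1), pos 3: c→f (+3), pos 4: y→d (+5) — repeating every 3. A repeating key of period 3 is used — shifts +3, +5, +1 over and over.
Reversing it on qtxkjsh: q−3=n, t−5=o, x−1=w, k−3=h, j−5=e, s−1=r, h−3=e.

nowhere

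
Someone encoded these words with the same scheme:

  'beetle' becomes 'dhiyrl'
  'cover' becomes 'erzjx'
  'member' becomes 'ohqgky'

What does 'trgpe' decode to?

In beetle: b→d is +2, e→h is +3, e→i is +4, t→y is +5 — the shift increases by 1 each position. Letter i (0-indexed) is shifted by i+2, so successive shifts are 2, 3, 4, ….
Decoding trgpe: t−2=r, r−3=o, g−4=c, p−5=k, e−6=y.

rocky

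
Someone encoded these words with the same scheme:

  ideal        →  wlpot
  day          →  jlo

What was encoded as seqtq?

fifth

The output letters match the input read backwards, each shifted +11: ideal reversed is laedi. Two steps: reverse the string, then apply a Caesar shift of +11.
Reversing it on seqtq: shift back: s−11=h, e−11=t, q−11=f, t−11=i, q−11=f → htfif; then reverse → fifth.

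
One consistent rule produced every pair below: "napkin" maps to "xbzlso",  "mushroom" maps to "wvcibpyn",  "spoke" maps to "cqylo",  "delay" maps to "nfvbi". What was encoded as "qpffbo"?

It's a Vigenère-style cipher with numeric key [10,1]: position i shifts by key[i mod 2].
Decoding qpffbo: q−10=g, p−1=o, f−10=v, f−1=e, b−10=r, o−1=n.

govern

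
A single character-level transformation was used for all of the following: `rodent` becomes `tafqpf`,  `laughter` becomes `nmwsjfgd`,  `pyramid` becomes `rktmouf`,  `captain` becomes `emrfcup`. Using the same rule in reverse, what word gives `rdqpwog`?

It's a Vigenère-style cipher with numeric key [2,12]: position i shifts by key[i mod 2].
Decoding rdqpwog: r−2=p, d−12=r, q−2=o, p−12=d, w−2=u, o−12=c, g−2=e.

produce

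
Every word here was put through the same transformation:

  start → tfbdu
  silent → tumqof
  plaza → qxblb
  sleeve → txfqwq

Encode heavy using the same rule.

The shifts repeat in a cycle of length 2: positions 0,1,… shift by +1, +12, then the pattern repeats.
Applying it to heavy: h+1=i, e+12=q, a+1=b, v+12=h, y+1=z.

iqbhz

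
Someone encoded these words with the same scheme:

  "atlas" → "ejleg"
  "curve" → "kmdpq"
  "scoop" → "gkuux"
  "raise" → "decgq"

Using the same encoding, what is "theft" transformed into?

This is an affine cipher: with a=0,…,z=25, each position x becomes (3x+4) mod 26.
Applying it to theft: t(19)→3·19+4≡9=j; h(7)→3·7+4≡25=z; e(4)→3·4+4≡16=q; f(5)→3·5+4≡19=t; t(19)→3·19+4≡9=j (all mod 26).

jzqtj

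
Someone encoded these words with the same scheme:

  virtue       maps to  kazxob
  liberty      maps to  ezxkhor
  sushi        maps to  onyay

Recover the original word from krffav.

puzzle

The output letters match the input read backwards, each shifted +6: virtue reversed is eutriv. The word is reversed, then every letter is shifted forward by 6.
Undoing it on krffav: shift back: k−6=e, r−6=l, f−6=z, f−6=z, a−6=u, v−6=p → elzzup; then reverse → puzzle.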